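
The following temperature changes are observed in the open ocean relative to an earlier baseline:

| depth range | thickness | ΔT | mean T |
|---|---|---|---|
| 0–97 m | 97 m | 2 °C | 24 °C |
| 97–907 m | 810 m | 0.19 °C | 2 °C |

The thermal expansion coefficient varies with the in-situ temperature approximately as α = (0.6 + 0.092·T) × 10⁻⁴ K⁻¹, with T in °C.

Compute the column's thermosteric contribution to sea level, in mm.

Layer 1: α = (0.6 + 0.092×24)×10⁻⁴ = 2.808×10⁻⁴ K⁻¹
Layer 2: α = (0.6 + 0.092×2)×10⁻⁴ = 0.784×10⁻⁴ K⁻¹
0–97 m: 2 × 2.808×10⁻⁴ × 97 = 0.0544752 m
97–907 m: 0.19 × 0.784×10⁻⁴ × 810 = 0.01206576 m
Δh = 0.0544752 + 0.01206576 = 0.06654096 m

66.5 mm of thermosteric rise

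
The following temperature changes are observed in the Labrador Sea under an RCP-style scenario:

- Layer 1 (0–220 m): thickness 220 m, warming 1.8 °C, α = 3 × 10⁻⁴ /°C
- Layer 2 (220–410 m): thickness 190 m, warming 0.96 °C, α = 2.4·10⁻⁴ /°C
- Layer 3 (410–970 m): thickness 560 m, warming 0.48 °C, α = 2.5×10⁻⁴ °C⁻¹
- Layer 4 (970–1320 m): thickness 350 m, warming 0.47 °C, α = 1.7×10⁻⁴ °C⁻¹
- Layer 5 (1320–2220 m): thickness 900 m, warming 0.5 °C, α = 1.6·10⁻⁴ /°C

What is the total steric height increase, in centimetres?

Layer 1: 220 × 3×10⁻⁴ × 1.8 = 0.11880 m
2.4×10⁻⁴ × 190 × 0.96 = 0.043776 m
Layer 3: 2.5×10⁻⁴ × 560 × 0.48 = 0.06720 m
350 × 1.7×10⁻⁴ × 0.47 = 0.027965 m
Layer 5: 0.5 × 1.6×10⁻⁴ × 900 = 0.07200 m
Δh = 0.11880 + 0.043776 + 0.06720 + 0.027965 + 0.07200 = 0.329741 m ≈ 33.0 cm

33.0 cm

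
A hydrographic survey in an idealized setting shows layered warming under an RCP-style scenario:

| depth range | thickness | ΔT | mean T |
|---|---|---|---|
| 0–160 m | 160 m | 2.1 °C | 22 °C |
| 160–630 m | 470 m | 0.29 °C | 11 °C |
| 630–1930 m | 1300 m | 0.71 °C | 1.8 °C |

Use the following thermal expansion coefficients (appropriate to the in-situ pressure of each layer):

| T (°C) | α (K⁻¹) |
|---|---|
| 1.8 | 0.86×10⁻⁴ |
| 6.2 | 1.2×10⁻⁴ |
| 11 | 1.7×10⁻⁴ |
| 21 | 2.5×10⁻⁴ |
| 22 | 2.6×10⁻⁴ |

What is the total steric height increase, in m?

Layer 1 at 22 °C → α = 2.6×10⁻⁴ K⁻¹
Layer 2 at 11 °C → α = 1.7×10⁻⁴ K⁻¹
Layer 3 at 1.8 °C → α = 0.86×10⁻⁴ K⁻¹
2.6×10⁻⁴ × 160 × 2.1 = 0.08736 m
Layer 2: 470 × 0.29 × 1.7×10⁻⁴ = 0.023171 m
Layer 3: 0.86×10⁻⁴ × 1300 × 0.71 = 0.079378 m
Δh = 0.08736 + 0.023171 + 0.079378 = 0.189909 m

Δh ≈ 0.19 m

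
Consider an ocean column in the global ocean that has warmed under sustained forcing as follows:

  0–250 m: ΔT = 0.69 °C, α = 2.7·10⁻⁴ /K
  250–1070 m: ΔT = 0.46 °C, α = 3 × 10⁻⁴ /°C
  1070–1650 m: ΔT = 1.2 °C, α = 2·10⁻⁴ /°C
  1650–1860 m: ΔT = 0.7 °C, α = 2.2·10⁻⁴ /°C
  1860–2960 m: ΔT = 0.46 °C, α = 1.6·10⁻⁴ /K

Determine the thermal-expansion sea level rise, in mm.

0.69 × 250 × 2.7×10⁻⁴ = 0.046575 m
Layer 2: 0.46 × 820 × 3×10⁻⁴ = 0.11316 m
Layer 3: 1.2 × 2×10⁻⁴ × 580 = 0.13920 m
Layer 4: 210 × 0.7 × 2.2×10⁻⁴ = 0.03234 m
Layer 5: 0.46 × 1100 × 1.6×10⁻⁴ = 0.08096 m
Δh = 0.046575 + 0.11316 + 0.13920 + 0.03234 + 0.08096 = 0.412235 m ≈ 412 mm

412 mm of thermosteric rise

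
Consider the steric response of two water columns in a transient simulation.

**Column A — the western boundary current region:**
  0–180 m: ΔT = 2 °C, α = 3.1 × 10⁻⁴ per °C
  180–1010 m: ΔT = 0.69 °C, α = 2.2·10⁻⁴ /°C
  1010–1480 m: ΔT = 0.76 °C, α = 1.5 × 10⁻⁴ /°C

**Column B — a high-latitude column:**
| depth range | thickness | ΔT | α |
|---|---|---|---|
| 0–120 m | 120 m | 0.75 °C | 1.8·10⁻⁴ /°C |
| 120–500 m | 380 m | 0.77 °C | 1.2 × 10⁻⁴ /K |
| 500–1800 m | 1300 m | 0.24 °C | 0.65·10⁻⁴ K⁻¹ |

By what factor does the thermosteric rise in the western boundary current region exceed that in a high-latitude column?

A 3.1×10⁻⁴ × 2 × 180 = 0.11160 m
A 180–1010 m: 0.69 × 830 × 2.2×10⁻⁴ = 0.125994 m
A Layer 3: 0.76 × 1.5×10⁻⁴ × 470 = 0.05358 m
A total: 0.291174 m
B 0.75 × 120 × 1.8×10⁻⁴ = 0.01620 m
B Layer 2: 0.77 × 380 × 1.2×10⁻⁴ = 0.035112 m
B Layer 3: 1300 × 0.65×10⁻⁴ × 0.24 = 0.02028 m
B total: 0.071592 m
Ratio: 0.291174 / 0.071592 ≈ 4.067

4.1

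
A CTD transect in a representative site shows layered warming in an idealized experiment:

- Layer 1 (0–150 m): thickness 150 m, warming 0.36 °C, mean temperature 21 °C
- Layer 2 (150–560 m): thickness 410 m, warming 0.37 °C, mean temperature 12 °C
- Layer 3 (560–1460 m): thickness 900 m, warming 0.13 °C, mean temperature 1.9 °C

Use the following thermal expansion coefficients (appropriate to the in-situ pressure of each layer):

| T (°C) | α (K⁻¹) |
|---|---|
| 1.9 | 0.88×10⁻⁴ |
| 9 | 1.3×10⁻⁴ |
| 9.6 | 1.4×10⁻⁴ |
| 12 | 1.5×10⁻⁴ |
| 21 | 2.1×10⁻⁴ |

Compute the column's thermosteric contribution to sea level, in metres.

Δh ≈ 0.044 m

Layer 1 at 21 °C → α = 2.1×10⁻⁴ K⁻¹
Layer 2 at 12 °C → α = 1.5×10⁻⁴ K⁻¹
Layer 3 at 1.9 °C → α = 0.88×10⁻⁴ K⁻¹
0.36 × 2.1×10⁻⁴ × 150 = 0.01134 m
150–560 m: 0.37 × 1.5×10⁻⁴ × 410 = 0.022755 m
0.88×10⁻⁴ × 900 × 0.13 = 0.010296 m
Δh = 0.01134 + 0.022755 + 0.010296 = 0.044391 m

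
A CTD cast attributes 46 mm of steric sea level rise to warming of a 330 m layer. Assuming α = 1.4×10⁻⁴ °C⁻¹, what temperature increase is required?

ΔT = Δh/(αH) = 0.046 / (1.4×10⁻⁴ × 330) ≈ 0.9957 °C

0.996 °C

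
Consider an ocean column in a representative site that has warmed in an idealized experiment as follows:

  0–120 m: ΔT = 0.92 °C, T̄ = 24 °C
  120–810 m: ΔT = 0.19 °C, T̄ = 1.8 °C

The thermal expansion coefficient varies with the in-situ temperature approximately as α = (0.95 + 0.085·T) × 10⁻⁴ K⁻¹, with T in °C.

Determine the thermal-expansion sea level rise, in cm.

Layer 1: α = (0.95 + 0.085×24)×10⁻⁴ = 2.99×10⁻⁴ K⁻¹
Layer 2: α = (0.95 + 0.085×1.8)×10⁻⁴ = 1.103×10⁻⁴ K⁻¹
2.99×10⁻⁴ × 0.92 × 120 = 0.0330096 m
Layer 2: 690 × 0.19 × 1.103×10⁻⁴ = 0.01446033 m
Δh = 0.0330096 + 0.01446033 = 0.04746993 m

Δh = 4.75 cm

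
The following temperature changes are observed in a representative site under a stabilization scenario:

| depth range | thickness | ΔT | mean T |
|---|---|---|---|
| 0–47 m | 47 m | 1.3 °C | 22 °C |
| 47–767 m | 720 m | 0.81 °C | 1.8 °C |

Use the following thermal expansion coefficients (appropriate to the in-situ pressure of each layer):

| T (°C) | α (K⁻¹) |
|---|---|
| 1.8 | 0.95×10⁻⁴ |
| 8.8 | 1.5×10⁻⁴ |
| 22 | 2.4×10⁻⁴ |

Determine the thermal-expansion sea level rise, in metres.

Δh ≈ 0.0701 m

Layer 1 at 22 °C → α = 2.4×10⁻⁴ K⁻¹
Layer 2 at 1.8 °C → α = 0.95×10⁻⁴ K⁻¹
0–47 m: 47 × 2.4×10⁻⁴ × 1.3 = 0.014664 m
Layer 2: 0.81 × 0.95×10⁻⁴ × 720 = 0.055404 m
Δh = 0.014664 + 0.055404 = 0.070068 m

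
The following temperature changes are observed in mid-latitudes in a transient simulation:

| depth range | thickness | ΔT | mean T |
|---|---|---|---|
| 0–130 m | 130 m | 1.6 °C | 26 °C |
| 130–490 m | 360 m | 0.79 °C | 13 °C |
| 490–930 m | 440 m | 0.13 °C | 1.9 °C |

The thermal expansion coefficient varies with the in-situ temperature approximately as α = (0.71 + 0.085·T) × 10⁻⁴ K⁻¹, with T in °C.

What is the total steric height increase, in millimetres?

Layer 1: α = (0.71 + 0.085×26)×10⁻⁴ = 2.92×10⁻⁴ K⁻¹
Layer 2: α = (0.71 + 0.085×13)×10⁻⁴ = 1.815×10⁻⁴ K⁻¹
Layer 3: α = (0.71 + 0.085×1.9)×10⁻⁴ = 0.8715×10⁻⁴ K⁻¹
0–130 m: 2.92×10⁻⁴ × 1.6 × 130 = 0.060736 m
130–490 m: 360 × 0.79 × 1.815×10⁻⁴ = 0.0516186 m
Layer 3: 440 × 0.8715×10⁻⁴ × 0.13 = 0.00498498 m
Δh = 0.060736 + 0.0516186 + 0.00498498 = 0.11733958 m ≈ 117 mm

Δh ≈ 117 mm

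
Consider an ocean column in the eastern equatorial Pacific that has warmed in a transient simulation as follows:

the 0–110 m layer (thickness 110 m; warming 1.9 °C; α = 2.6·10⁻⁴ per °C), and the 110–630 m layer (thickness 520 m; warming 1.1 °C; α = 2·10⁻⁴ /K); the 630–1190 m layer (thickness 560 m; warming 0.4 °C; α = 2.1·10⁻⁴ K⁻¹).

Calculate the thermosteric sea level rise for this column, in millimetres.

about 216 mm

1.9 × 110 × 2.6×10⁻⁴ = 0.05434 m
Layer 2: 1.1 × 2×10⁻⁴ × 520 = 0.11440 m
630–1190 m: 560 × 0.4 × 2.1×10⁻⁴ = 0.04704 m
Δh = 0.05434 + 0.11440 + 0.04704 = 0.21578 m ≈ 216 mm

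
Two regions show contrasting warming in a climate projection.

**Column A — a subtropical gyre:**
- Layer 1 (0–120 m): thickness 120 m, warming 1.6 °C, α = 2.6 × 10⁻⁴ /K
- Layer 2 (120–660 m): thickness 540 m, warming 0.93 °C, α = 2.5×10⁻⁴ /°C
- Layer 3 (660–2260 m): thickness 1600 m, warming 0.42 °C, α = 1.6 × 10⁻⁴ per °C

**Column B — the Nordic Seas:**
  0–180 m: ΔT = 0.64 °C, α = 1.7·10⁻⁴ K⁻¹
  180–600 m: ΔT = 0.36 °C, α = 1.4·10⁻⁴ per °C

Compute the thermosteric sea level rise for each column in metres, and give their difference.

A: 0.283 m; B: 0.0408 m; difference 0.242 m

A 120 × 1.6 × 2.6×10⁻⁴ = 0.04992 m
A 120–660 m: 0.93 × 2.5×10⁻⁴ × 540 = 0.12555 m
A 1600 × 1.6×10⁻⁴ × 0.42 = 0.10752 m
A total: 0.28299 m
B 0–180 m: 1.7×10⁻⁴ × 180 × 0.64 = 0.019584 m
B Layer 2: 1.4×10⁻⁴ × 420 × 0.36 = 0.021168 m
B total: 0.040752 m
Difference: 0.28299 − 0.040752 = 0.242238 m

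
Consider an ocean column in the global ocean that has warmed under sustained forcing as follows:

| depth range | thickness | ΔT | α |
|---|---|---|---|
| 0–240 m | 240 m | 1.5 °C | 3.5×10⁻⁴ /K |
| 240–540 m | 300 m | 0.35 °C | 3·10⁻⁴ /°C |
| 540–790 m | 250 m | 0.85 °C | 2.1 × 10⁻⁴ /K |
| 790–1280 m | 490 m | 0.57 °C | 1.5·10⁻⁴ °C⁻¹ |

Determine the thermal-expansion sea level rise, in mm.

0–240 m: 3.5×10⁻⁴ × 1.5 × 240 = 0.12600 m
Layer 2: 0.35 × 300 × 3×10⁻⁴ = 0.03150 m
540–790 m: 0.85 × 2.1×10⁻⁴ × 250 = 0.044625 m
Layer 4: 490 × 1.5×10⁻⁴ × 0.57 = 0.041895 m
Δh = 0.12600 + 0.03150 + 0.044625 + 0.041895 = 0.24402 m ≈ 244 mm

about 244 mm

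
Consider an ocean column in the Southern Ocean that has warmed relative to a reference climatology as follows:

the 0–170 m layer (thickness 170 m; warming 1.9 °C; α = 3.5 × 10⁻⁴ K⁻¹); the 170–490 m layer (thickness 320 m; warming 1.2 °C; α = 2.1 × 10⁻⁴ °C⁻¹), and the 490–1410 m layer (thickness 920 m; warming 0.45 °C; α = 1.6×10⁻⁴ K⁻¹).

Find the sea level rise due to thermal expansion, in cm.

0–170 m: 3.5×10⁻⁴ × 170 × 1.9 = 0.11305 m
Layer 2: 1.2 × 2.1×10⁻⁴ × 320 = 0.08064 m
Layer 3: 920 × 1.6×10⁻⁴ × 0.45 = 0.06624 m
Δh = 0.11305 + 0.08064 + 0.06624 = 0.25993 m

26.0 cm of thermosteric rise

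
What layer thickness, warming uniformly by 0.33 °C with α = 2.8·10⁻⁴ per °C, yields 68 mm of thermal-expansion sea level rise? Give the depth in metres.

H ≈ 736 m

H = Δh/(αΔT) = 0.068 / (2.8×10⁻⁴ × 0.33) ≈ 735.9 m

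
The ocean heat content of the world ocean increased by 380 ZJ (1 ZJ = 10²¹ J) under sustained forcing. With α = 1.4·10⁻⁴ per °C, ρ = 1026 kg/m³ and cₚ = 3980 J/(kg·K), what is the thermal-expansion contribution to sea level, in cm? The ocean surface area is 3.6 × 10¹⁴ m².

Per unit area: Q = 380×10²¹ / (3.6×10¹⁴) ≈ 1.056×10⁹ J/m²
Δh = αQ/(ρcₚ) = 1.4×10⁻⁴ × 1.056×10⁹ / (1026 × 3980) ≈ 0.036204 m

3.62 cm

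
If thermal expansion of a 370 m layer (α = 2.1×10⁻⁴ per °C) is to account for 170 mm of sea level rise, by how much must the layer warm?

ΔT = Δh/(αH) = 0.17 / (2.1×10⁻⁴ × 370) ≈ 2.188 K

2.19 K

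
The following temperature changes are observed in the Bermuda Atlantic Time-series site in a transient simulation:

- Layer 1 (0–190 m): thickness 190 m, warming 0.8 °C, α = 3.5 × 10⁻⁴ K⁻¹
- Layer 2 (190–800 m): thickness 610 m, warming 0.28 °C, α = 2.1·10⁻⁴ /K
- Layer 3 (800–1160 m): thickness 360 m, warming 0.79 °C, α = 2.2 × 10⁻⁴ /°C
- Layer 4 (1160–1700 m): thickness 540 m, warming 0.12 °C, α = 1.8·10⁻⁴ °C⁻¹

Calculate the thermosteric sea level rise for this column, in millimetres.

0–190 m: 3.5×10⁻⁴ × 190 × 0.8 = 0.05320 m
0.28 × 2.1×10⁻⁴ × 610 = 0.035868 m
Layer 3: 360 × 0.79 × 2.2×10⁻⁴ = 0.062568 m
1160–1700 m: 0.12 × 540 × 1.8×10⁻⁴ = 0.011664 m
Δh = 0.05320 + 0.035868 + 0.062568 + 0.011664 = 0.16330 m

163 mm of thermosteric rise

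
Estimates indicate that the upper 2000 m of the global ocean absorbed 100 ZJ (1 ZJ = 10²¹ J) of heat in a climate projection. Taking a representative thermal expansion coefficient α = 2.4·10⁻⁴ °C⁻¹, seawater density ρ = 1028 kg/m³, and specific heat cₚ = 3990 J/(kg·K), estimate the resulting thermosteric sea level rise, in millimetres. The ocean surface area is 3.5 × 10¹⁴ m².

Δh = 16.7 mm

Per unit area: Q = 100×10²¹ / (3.5×10¹⁴) ≈ 2.857×10⁸ J/m²
Δh = αQ/(ρcₚ) = 2.4×10⁻⁴ × 2.857×10⁸ / (1028 × 3990) ≈ 0.016717 m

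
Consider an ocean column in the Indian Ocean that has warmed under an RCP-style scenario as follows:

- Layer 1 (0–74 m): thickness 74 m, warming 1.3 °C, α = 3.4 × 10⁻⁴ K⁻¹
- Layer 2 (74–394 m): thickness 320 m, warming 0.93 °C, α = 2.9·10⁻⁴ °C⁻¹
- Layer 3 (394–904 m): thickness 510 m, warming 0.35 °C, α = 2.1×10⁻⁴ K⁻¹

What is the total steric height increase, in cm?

0–74 m: 1.3 × 3.4×10⁻⁴ × 74 = 0.032708 m
Layer 2: 2.9×10⁻⁴ × 320 × 0.93 = 0.086304 m
Layer 3: 2.1×10⁻⁴ × 510 × 0.35 = 0.037485 m
Δh = 0.032708 + 0.086304 + 0.037485 = 0.156497 m ≈ 15.6 cm

15.6 cm of thermosteric rise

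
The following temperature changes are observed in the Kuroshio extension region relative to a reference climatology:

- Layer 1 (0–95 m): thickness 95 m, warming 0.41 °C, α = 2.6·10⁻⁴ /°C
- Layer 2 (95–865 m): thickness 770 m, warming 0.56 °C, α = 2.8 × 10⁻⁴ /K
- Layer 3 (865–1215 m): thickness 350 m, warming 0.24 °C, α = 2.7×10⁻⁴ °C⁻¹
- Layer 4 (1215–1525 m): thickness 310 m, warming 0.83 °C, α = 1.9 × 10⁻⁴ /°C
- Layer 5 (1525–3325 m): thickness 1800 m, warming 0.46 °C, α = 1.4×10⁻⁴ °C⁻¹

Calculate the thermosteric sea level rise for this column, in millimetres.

0–95 m: 0.41 × 95 × 2.6×10⁻⁴ = 0.010127 m
2.8×10⁻⁴ × 0.56 × 770 = 0.120736 m
0.24 × 350 × 2.7×10⁻⁴ = 0.02268 m
Layer 4: 1.9×10⁻⁴ × 310 × 0.83 = 0.048887 m
1800 × 1.4×10⁻⁴ × 0.46 = 0.11592 m
Δh = 0.010127 + 0.120736 + 0.02268 + 0.048887 + 0.11592 = 0.31835 m

318 mm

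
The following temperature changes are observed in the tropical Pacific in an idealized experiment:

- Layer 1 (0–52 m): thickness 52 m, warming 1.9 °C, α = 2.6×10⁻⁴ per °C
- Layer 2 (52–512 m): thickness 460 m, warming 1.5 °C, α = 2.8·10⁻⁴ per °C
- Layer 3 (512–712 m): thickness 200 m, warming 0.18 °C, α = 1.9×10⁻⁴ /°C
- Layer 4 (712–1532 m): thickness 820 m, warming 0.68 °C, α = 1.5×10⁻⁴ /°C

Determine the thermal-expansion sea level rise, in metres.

Layer 1: 1.9 × 2.6×10⁻⁴ × 52 = 0.025688 m
460 × 1.5 × 2.8×10⁻⁴ = 0.19320 m
200 × 0.18 × 1.9×10⁻⁴ = 0.00684 m
820 × 1.5×10⁻⁴ × 0.68 = 0.08364 m
Δh = 0.025688 + 0.19320 + 0.00684 + 0.08364 = 0.309368 m

about 0.309 m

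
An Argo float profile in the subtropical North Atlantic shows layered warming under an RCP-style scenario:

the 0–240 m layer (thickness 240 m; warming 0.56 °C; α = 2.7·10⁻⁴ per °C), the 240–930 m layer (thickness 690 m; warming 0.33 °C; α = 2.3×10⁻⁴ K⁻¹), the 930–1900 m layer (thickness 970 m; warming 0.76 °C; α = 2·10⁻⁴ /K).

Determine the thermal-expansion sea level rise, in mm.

240 mm of thermosteric rise

240 × 2.7×10⁻⁴ × 0.56 = 0.036288 m
Layer 2: 0.33 × 2.3×10⁻⁴ × 690 = 0.052371 m
Layer 3: 2×10⁻⁴ × 970 × 0.76 = 0.14744 m
Δh = 0.036288 + 0.052371 + 0.14744 = 0.236099 m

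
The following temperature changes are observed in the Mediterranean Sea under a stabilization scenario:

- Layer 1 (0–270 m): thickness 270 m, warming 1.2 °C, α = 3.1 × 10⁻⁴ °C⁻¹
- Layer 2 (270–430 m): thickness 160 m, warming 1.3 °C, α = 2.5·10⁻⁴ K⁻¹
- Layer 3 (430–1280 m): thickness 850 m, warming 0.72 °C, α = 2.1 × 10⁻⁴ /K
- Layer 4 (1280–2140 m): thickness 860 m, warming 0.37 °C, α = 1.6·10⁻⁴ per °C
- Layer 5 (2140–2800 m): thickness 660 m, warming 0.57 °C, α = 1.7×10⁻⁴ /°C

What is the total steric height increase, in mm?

Layer 1: 270 × 3.1×10⁻⁴ × 1.2 = 0.10044 m
1.3 × 160 × 2.5×10⁻⁴ = 0.05200 m
430–1280 m: 850 × 2.1×10⁻⁴ × 0.72 = 0.12852 m
1280–2140 m: 0.37 × 1.6×10⁻⁴ × 860 = 0.050912 m
660 × 0.57 × 1.7×10⁻⁴ = 0.063954 m
Δh = 0.10044 + 0.05200 + 0.12852 + 0.050912 + 0.063954 = 0.395826 m

about 396 mm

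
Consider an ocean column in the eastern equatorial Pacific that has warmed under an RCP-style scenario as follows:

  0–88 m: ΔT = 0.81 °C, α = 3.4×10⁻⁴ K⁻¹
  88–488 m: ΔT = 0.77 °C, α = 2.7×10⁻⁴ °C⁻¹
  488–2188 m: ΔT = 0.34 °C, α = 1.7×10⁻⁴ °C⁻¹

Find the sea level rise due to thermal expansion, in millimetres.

0.81 × 88 × 3.4×10⁻⁴ = 0.0242352 m
88–488 m: 0.77 × 2.7×10⁻⁴ × 400 = 0.08316 m
Layer 3: 1.7×10⁻⁴ × 1700 × 0.34 = 0.09826 m
Δh = 0.0242352 + 0.08316 + 0.09826 = 0.2056552 m

Δh ≈ 206 mm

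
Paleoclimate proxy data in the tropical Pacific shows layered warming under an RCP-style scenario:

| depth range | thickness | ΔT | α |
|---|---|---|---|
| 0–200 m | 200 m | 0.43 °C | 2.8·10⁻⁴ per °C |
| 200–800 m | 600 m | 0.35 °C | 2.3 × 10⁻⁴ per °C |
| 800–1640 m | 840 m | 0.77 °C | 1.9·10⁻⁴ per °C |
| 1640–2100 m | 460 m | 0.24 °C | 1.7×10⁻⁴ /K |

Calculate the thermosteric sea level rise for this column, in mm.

Layer 1: 2.8×10⁻⁴ × 0.43 × 200 = 0.02408 m
Layer 2: 2.3×10⁻⁴ × 0.35 × 600 = 0.04830 m
800–1640 m: 0.77 × 1.9×10⁻⁴ × 840 = 0.122892 m
1.7×10⁻⁴ × 460 × 0.24 = 0.018768 m
Δh = 0.02408 + 0.04830 + 0.122892 + 0.018768 = 0.21404 m

210 mm of thermosteric rise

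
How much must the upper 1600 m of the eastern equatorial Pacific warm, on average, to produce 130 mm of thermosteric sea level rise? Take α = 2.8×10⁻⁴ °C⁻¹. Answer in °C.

ΔT = Δh/(αH) = 0.13 / (2.8×10⁻⁴ × 1600) ≈ 0.2902 °C

0.290 °C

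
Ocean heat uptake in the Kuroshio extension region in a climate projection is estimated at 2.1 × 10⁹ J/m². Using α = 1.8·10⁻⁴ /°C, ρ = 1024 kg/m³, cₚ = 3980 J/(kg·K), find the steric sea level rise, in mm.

93 mm of thermosteric rise

Δh = αQ/(ρcₚ) = 1.8×10⁻⁴ × 2.1×10⁹ / (1024 × 3980) ≈ 0.092749 m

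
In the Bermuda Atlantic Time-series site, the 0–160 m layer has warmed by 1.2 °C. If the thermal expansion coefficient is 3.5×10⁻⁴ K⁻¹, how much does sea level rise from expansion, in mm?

about 67.2 mm

Δh = αΔT·H = 3.5×10⁻⁴ × 1.2 × 160 = 0.06720 m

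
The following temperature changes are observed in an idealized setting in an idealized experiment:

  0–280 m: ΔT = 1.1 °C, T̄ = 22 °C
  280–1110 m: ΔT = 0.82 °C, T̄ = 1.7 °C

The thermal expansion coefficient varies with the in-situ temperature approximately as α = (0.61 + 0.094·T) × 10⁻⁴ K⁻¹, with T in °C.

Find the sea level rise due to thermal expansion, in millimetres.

Layer 1: α = (0.61 + 0.094×22)×10⁻⁴ = 2.678×10⁻⁴ K⁻¹
Layer 2: α = (0.61 + 0.094×1.7)×10⁻⁴ = 0.7698×10⁻⁴ K⁻¹
280 × 1.1 × 2.678×10⁻⁴ = 0.0824824 m
Layer 2: 0.7698×10⁻⁴ × 830 × 0.82 = 0.052392588 m
Δh = 0.0824824 + 0.052392588 = 0.134874988 m

about 130 mm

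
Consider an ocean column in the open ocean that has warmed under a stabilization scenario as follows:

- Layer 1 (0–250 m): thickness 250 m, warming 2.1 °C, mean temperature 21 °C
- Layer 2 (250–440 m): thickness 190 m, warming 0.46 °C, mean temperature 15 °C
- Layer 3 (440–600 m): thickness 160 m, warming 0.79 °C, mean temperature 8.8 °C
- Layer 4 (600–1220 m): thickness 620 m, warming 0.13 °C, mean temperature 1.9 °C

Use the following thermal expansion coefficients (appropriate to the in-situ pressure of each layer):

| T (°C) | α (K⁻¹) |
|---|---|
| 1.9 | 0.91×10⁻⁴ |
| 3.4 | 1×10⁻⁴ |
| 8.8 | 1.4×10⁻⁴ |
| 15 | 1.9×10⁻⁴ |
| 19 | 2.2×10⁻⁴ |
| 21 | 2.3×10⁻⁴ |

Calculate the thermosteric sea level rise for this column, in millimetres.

about 162 mm

Layer 1 at 21 °C → α = 2.3×10⁻⁴ K⁻¹
Layer 2 at 15 °C → α = 1.9×10⁻⁴ K⁻¹
Layer 3 at 8.8 °C → α = 1.4×10⁻⁴ K⁻¹
Layer 4 at 1.9 °C → α = 0.91×10⁻⁴ K⁻¹
0–250 m: 2.1 × 2.3×10⁻⁴ × 250 = 0.12075 m
0.46 × 1.9×10⁻⁴ × 190 = 0.016606 m
1.4×10⁻⁴ × 160 × 0.79 = 0.017696 m
600–1220 m: 0.13 × 620 × 0.91×10⁻⁴ = 0.0073346 m
Δh = 0.12075 + 0.016606 + 0.017696 + 0.0073346 = 0.1623866 m ≈ 162 mm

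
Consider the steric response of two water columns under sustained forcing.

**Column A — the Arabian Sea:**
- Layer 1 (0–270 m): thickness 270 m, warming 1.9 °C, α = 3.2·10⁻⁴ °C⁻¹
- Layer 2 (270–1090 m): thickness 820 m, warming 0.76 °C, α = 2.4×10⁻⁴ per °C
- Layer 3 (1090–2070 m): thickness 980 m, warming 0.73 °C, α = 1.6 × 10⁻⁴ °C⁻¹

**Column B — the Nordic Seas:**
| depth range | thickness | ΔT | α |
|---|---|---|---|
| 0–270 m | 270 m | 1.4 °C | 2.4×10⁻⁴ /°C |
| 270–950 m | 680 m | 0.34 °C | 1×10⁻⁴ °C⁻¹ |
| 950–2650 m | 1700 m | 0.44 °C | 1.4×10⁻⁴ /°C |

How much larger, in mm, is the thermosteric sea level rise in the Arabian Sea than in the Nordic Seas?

210 mm larger

A Layer 1: 1.9 × 3.2×10⁻⁴ × 270 = 0.16416 m
A 2.4×10⁻⁴ × 0.76 × 820 = 0.149568 m
A 1090–2070 m: 980 × 0.73 × 1.6×10⁻⁴ = 0.114464 m
A total: 0.428192 m
B 0–270 m: 1.4 × 2.4×10⁻⁴ × 270 = 0.09072 m
B 1×10⁻⁴ × 680 × 0.34 = 0.02312 m
B 950–2650 m: 1700 × 1.4×10⁻⁴ × 0.44 = 0.10472 m
B total: 0.21856 m
Difference: 0.428192 − 0.21856 = 0.209632 m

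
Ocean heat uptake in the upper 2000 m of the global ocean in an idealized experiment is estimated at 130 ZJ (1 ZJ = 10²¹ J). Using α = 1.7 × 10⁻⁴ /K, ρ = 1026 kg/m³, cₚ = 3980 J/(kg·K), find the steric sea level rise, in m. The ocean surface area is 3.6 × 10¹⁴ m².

0.0150 m

Per unit area: Q = 130×10²¹ / (3.6×10¹⁴) ≈ 3.611×10⁸ J/m²
Δh = αQ/(ρcₚ) = 1.7×10⁻⁴ × 3.611×10⁸ / (1026 × 3980) ≈ 0.015033 m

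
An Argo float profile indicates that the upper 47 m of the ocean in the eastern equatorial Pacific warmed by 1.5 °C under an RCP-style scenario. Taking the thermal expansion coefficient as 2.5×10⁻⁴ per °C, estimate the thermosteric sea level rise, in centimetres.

Δh = αΔT·H = 2.5×10⁻⁴ × 1.5 × 47 = 0.017625 m

about 1.8 cm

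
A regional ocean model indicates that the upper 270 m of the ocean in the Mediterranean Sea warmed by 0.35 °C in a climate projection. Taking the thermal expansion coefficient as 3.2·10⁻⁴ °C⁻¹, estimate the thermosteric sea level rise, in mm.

30.2 mm of thermosteric rise

Δh = αΔT·H = 3.2×10⁻⁴ × 0.35 × 270 = 0.03024 m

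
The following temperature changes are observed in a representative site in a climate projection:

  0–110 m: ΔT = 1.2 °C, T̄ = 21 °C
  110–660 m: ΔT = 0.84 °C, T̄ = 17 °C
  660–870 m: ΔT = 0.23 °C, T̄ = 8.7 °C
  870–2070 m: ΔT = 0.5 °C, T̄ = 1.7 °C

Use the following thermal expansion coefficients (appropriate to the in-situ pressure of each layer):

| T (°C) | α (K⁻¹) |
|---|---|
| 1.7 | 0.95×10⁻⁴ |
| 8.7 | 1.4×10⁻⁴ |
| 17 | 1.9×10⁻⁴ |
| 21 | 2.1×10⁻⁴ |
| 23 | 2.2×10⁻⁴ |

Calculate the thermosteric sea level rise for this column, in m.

about 0.179 m

Layer 1 at 21 °C → α = 2.1×10⁻⁴ K⁻¹
Layer 2 at 17 °C → α = 1.9×10⁻⁴ K⁻¹
Layer 3 at 8.7 °C → α = 1.4×10⁻⁴ K⁻¹
Layer 4 at 1.7 °C → α = 0.95×10⁻⁴ K⁻¹
0–110 m: 1.2 × 2.1×10⁻⁴ × 110 = 0.02772 m
1.9×10⁻⁴ × 0.84 × 550 = 0.08778 m
210 × 1.4×10⁻⁴ × 0.23 = 0.006762 m
0.5 × 1200 × 0.95×10⁻⁴ = 0.05700 m
Δh = 0.02772 + 0.08778 + 0.006762 + 0.05700 = 0.179262 m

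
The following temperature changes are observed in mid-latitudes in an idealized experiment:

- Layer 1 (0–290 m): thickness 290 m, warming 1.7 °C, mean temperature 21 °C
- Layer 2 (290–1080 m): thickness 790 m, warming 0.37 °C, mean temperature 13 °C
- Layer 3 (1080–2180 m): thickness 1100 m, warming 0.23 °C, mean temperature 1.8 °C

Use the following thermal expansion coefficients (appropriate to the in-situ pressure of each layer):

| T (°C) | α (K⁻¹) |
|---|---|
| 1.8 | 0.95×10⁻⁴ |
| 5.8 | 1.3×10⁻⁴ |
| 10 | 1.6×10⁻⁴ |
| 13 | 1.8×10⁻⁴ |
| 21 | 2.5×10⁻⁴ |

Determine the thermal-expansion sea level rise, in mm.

200 mm of thermosteric rise

Layer 1 at 21 °C → α = 2.5×10⁻⁴ K⁻¹
Layer 2 at 13 °C → α = 1.8×10⁻⁴ K⁻¹
Layer 3 at 1.8 °C → α = 0.95×10⁻⁴ K⁻¹
0–290 m: 2.5×10⁻⁴ × 1.7 × 290 = 0.12325 m
790 × 0.37 × 1.8×10⁻⁴ = 0.052614 m
Layer 3: 1100 × 0.95×10⁻⁴ × 0.23 = 0.024035 m
Δh = 0.12325 + 0.052614 + 0.024035 = 0.199899 m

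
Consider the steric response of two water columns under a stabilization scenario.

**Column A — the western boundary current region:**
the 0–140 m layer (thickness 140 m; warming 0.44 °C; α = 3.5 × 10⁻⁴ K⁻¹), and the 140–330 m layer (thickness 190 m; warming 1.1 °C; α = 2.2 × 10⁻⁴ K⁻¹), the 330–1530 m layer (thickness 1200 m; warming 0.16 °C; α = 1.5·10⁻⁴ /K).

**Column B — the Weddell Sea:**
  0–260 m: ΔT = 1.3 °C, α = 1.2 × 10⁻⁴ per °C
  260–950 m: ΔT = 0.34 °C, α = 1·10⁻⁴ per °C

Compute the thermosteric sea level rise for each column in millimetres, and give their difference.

A 0–140 m: 3.5×10⁻⁴ × 140 × 0.44 = 0.02156 m
A Layer 2: 1.1 × 2.2×10⁻⁴ × 190 = 0.04598 m
A 330–1530 m: 1.5×10⁻⁴ × 0.16 × 1200 = 0.02880 m
A total: 0.09634 m
B 260 × 1.3 × 1.2×10⁻⁴ = 0.04056 m
B 260–950 m: 1×10⁻⁴ × 0.34 × 690 = 0.02346 m
B total: 0.06402 m
Difference: 0.09634 − 0.06402 = 0.03232 m

A: 96 mm; B: 64 mm; difference 32 mm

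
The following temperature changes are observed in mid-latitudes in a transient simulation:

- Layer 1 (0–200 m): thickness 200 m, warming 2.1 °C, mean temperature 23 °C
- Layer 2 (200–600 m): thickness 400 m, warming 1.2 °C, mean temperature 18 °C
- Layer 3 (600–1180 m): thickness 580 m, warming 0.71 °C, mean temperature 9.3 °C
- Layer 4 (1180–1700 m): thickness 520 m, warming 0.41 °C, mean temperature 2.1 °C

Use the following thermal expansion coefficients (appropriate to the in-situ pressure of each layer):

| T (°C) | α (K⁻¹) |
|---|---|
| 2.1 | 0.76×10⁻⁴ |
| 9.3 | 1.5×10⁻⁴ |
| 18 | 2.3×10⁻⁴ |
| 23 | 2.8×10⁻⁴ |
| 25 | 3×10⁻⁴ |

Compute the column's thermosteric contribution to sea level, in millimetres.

Layer 1 at 23 °C → α = 2.8×10⁻⁴ K⁻¹
Layer 2 at 18 °C → α = 2.3×10⁻⁴ K⁻¹
Layer 3 at 9.3 °C → α = 1.5×10⁻⁴ K⁻¹
Layer 4 at 2.1 °C → α = 0.76×10⁻⁴ K⁻¹
Layer 1: 2.1 × 2.8×10⁻⁴ × 200 = 0.11760 m
2.3×10⁻⁴ × 1.2 × 400 = 0.11040 m
600–1180 m: 0.71 × 1.5×10⁻⁴ × 580 = 0.06177 m
Layer 4: 520 × 0.41 × 0.76×10⁻⁴ = 0.0162032 m
Δh = 0.11760 + 0.11040 + 0.06177 + 0.0162032 = 0.3059732 m ≈ 306 mm

306 mm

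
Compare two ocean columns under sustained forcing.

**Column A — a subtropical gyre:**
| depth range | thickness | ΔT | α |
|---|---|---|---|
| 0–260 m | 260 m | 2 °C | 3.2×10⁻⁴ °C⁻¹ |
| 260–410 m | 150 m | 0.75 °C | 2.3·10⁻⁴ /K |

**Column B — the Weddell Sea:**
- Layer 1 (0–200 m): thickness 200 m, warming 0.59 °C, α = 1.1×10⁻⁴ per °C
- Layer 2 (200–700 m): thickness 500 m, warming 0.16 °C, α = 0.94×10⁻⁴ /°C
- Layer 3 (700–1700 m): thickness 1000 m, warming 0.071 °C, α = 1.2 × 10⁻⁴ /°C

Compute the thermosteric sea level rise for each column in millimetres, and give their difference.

A 0–260 m: 2 × 3.2×10⁻⁴ × 260 = 0.16640 m
A 260–410 m: 0.75 × 2.3×10⁻⁴ × 150 = 0.025875 m
A total: 0.192275 m
B 0–200 m: 0.59 × 200 × 1.1×10⁻⁴ = 0.01298 m
B 200–700 m: 0.16 × 500 × 0.94×10⁻⁴ = 0.00752 m
B Layer 3: 1.2×10⁻⁴ × 0.071 × 1000 = 0.00852 m
B total: 0.02902 m
Difference: 0.192275 − 0.02902 = 0.163255 m

A: 192 mm; B: 29.0 mm; difference 163 mm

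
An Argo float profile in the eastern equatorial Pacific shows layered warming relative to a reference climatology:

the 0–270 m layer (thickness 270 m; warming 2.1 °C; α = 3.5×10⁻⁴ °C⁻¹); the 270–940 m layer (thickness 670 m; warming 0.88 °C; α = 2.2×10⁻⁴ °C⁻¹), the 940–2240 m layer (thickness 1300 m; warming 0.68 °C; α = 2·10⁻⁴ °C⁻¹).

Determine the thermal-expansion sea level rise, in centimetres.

2.1 × 270 × 3.5×10⁻⁴ = 0.19845 m
270–940 m: 0.88 × 2.2×10⁻⁴ × 670 = 0.129712 m
Layer 3: 0.68 × 2×10⁻⁴ × 1300 = 0.17680 m
Δh = 0.19845 + 0.129712 + 0.17680 = 0.504962 m

50.5 cm of thermosteric rise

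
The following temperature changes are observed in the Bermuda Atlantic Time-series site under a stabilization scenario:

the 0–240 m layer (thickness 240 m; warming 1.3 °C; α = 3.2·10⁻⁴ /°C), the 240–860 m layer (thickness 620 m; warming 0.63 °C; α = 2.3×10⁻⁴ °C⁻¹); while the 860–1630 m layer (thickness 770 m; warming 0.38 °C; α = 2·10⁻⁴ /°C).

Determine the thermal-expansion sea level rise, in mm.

Δh = 250 mm

0–240 m: 1.3 × 3.2×10⁻⁴ × 240 = 0.09984 m
240–860 m: 2.3×10⁻⁴ × 0.63 × 620 = 0.089838 m
Layer 3: 0.38 × 770 × 2×10⁻⁴ = 0.05852 m
Δh = 0.09984 + 0.089838 + 0.05852 = 0.248198 m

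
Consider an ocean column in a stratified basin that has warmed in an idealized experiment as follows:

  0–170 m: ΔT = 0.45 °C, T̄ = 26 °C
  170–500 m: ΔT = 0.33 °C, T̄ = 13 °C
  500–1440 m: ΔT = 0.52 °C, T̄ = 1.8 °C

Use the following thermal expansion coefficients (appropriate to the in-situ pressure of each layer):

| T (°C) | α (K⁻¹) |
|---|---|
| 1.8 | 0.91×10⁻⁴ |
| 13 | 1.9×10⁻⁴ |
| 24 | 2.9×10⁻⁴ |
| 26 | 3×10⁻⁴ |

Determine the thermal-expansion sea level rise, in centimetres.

8.81 cm

Layer 1 at 26 °C → α = 3×10⁻⁴ K⁻¹
Layer 2 at 13 °C → α = 1.9×10⁻⁴ K⁻¹
Layer 3 at 1.8 °C → α = 0.91×10⁻⁴ K⁻¹
0–170 m: 3×10⁻⁴ × 0.45 × 170 = 0.02295 m
Layer 2: 1.9×10⁻⁴ × 0.33 × 330 = 0.020691 m
Layer 3: 0.52 × 940 × 0.91×10⁻⁴ = 0.0444808 m
Δh = 0.02295 + 0.020691 + 0.0444808 = 0.0881218 m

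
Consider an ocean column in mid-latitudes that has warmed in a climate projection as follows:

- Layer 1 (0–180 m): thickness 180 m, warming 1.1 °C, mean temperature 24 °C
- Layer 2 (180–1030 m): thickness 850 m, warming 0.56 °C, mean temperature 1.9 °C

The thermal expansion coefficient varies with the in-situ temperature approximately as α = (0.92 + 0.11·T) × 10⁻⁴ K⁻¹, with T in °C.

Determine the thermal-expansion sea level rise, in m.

Δh = 0.12 m

Layer 1: α = (0.92 + 0.11×24)×10⁻⁴ = 3.56×10⁻⁴ K⁻¹
Layer 2: α = (0.92 + 0.11×1.9)×10⁻⁴ = 1.129×10⁻⁴ K⁻¹
1.1 × 180 × 3.56×10⁻⁴ = 0.070488 m
850 × 0.56 × 1.129×10⁻⁴ = 0.0537404 m
Δh = 0.070488 + 0.0537404 = 0.1242284 m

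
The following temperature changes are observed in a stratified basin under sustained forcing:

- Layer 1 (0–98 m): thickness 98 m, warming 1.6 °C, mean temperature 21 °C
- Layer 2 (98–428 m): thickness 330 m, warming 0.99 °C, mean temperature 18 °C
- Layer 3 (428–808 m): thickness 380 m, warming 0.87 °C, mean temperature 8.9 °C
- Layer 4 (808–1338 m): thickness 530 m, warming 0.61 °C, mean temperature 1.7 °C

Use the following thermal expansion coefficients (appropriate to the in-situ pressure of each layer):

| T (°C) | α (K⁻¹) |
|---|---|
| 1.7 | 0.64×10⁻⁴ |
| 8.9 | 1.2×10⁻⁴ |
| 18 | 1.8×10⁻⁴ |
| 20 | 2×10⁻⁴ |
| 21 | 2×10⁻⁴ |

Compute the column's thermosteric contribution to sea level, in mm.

Δh ≈ 150 mm

Layer 1 at 21 °C → α = 2×10⁻⁴ K⁻¹
Layer 2 at 18 °C → α = 1.8×10⁻⁴ K⁻¹
Layer 3 at 8.9 °C → α = 1.2×10⁻⁴ K⁻¹
Layer 4 at 1.7 °C → α = 0.64×10⁻⁴ K⁻¹
98 × 1.6 × 2×10⁻⁴ = 0.03136 m
98–428 m: 0.99 × 1.8×10⁻⁴ × 330 = 0.058806 m
Layer 3: 0.87 × 1.2×10⁻⁴ × 380 = 0.039672 m
0.64×10⁻⁴ × 530 × 0.61 = 0.0206912 m
Δh = 0.03136 + 0.058806 + 0.039672 + 0.0206912 = 0.1505292 m ≈ 150 mm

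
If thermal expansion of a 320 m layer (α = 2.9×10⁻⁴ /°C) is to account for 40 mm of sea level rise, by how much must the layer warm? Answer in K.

0.43 K

ΔT = Δh/(αH) = 0.04 / (2.9×10⁻⁴ × 320) ≈ 0.4310 K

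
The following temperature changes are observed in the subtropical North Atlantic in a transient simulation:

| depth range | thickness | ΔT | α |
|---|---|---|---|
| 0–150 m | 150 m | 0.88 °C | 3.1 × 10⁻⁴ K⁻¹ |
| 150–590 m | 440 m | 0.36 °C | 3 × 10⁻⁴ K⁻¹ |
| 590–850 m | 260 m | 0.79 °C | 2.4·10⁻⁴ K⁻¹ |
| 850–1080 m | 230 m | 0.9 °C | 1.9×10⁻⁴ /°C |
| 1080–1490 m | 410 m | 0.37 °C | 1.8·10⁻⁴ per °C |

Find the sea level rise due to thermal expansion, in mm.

200 mm of thermosteric rise

0.88 × 3.1×10⁻⁴ × 150 = 0.04092 m
0.36 × 3×10⁻⁴ × 440 = 0.04752 m
260 × 2.4×10⁻⁴ × 0.79 = 0.049296 m
Layer 4: 230 × 1.9×10⁻⁴ × 0.9 = 0.03933 m
1.8×10⁻⁴ × 410 × 0.37 = 0.027306 m
Δh = 0.04092 + 0.04752 + 0.049296 + 0.03933 + 0.027306 = 0.204372 m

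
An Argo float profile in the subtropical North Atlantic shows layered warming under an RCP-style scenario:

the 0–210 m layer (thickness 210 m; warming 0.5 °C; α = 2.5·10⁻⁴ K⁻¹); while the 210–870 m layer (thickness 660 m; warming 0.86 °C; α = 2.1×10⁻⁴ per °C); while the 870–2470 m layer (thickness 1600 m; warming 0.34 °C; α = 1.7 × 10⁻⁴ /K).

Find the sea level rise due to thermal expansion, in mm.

0–210 m: 2.5×10⁻⁴ × 210 × 0.5 = 0.02625 m
210–870 m: 660 × 0.86 × 2.1×10⁻⁴ = 0.119196 m
1.7×10⁻⁴ × 1600 × 0.34 = 0.09248 m
Δh = 0.02625 + 0.119196 + 0.09248 = 0.237926 m

238 mm of thermosteric rise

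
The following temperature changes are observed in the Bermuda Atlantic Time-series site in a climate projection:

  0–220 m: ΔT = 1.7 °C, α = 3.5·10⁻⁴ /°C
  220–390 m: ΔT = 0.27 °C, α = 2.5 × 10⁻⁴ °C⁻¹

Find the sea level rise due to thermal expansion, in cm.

about 14.2 cm

Layer 1: 3.5×10⁻⁴ × 220 × 1.7 = 0.13090 m
Layer 2: 0.27 × 170 × 2.5×10⁻⁴ = 0.011475 m
Δh = 0.13090 + 0.011475 = 0.142375 m ≈ 14.2 cm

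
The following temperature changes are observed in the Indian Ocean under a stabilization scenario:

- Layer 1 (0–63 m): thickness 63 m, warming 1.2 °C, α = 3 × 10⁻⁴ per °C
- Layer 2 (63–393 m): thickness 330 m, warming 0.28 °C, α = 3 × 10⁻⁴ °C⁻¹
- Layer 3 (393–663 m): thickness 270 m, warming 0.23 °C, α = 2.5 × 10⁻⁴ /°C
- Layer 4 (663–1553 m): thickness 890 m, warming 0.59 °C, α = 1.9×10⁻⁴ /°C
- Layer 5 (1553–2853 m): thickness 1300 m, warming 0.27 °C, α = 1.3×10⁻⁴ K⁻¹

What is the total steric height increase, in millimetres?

Δh = 211 mm

Layer 1: 63 × 1.2 × 3×10⁻⁴ = 0.02268 m
Layer 2: 3×10⁻⁴ × 330 × 0.28 = 0.02772 m
270 × 2.5×10⁻⁴ × 0.23 = 0.015525 m
Layer 4: 890 × 1.9×10⁻⁴ × 0.59 = 0.099769 m
Layer 5: 1300 × 1.3×10⁻⁴ × 0.27 = 0.04563 m
Δh = 0.02268 + 0.02772 + 0.015525 + 0.099769 + 0.04563 = 0.211324 m ≈ 211 mm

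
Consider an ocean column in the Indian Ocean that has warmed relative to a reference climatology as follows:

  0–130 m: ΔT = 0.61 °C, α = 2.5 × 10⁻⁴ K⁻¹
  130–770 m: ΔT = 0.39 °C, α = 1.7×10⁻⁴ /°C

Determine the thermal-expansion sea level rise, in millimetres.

62.3 mm of thermosteric rise

130 × 2.5×10⁻⁴ × 0.61 = 0.019825 m
640 × 1.7×10⁻⁴ × 0.39 = 0.042432 m
Δh = 0.019825 + 0.042432 = 0.062257 m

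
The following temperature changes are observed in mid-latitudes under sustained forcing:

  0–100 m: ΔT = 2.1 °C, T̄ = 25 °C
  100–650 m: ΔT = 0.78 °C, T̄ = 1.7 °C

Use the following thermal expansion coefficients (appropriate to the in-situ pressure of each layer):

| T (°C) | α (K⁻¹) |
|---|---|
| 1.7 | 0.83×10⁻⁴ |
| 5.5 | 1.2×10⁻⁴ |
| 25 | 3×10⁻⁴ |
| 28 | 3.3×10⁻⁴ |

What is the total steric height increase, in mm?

98.6 mm of thermosteric rise

Layer 1 at 25 °C → α = 3×10⁻⁴ K⁻¹
Layer 2 at 1.7 °C → α = 0.83×10⁻⁴ K⁻¹
Layer 1: 100 × 3×10⁻⁴ × 2.1 = 0.06300 m
550 × 0.78 × 0.83×10⁻⁴ = 0.035607 m
Δh = 0.06300 + 0.035607 = 0.098607 m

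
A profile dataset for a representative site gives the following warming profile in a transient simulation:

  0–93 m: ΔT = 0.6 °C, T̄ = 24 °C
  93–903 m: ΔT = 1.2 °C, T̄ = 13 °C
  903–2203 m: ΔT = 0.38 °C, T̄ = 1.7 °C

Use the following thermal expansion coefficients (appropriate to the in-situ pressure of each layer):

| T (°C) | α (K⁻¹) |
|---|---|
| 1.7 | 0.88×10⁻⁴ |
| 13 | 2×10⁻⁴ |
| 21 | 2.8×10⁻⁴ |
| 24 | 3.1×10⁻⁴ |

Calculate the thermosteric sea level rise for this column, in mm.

Δh ≈ 255 mm

Layer 1 at 24 °C → α = 3.1×10⁻⁴ K⁻¹
Layer 2 at 13 °C → α = 2×10⁻⁴ K⁻¹
Layer 3 at 1.7 °C → α = 0.88×10⁻⁴ K⁻¹
0–93 m: 93 × 0.6 × 3.1×10⁻⁴ = 0.017298 m
Layer 2: 1.2 × 2×10⁻⁴ × 810 = 0.19440 m
Layer 3: 0.38 × 1300 × 0.88×10⁻⁴ = 0.043472 m
Δh = 0.017298 + 0.19440 + 0.043472 = 0.25517 m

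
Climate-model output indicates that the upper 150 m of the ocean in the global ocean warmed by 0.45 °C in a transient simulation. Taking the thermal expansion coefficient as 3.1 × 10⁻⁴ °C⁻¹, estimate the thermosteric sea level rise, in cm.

2.09 cm

Δh = αΔT·H = 3.1×10⁻⁴ × 0.45 × 150 = 0.020925 m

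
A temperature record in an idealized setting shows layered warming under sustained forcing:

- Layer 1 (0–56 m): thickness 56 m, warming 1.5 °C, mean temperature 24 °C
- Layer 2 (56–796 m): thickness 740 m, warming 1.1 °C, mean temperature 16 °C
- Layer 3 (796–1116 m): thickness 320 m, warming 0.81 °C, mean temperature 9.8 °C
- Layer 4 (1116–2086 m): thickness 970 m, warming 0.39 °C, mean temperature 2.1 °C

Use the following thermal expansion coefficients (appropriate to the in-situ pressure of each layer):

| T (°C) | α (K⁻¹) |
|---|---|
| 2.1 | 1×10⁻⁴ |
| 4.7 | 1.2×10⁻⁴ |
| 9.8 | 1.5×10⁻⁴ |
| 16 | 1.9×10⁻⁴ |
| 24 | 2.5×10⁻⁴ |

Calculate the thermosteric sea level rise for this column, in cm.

about 25 cm

Layer 1 at 24 °C → α = 2.5×10⁻⁴ K⁻¹
Layer 2 at 16 °C → α = 1.9×10⁻⁴ K⁻¹
Layer 3 at 9.8 °C → α = 1.5×10⁻⁴ K⁻¹
Layer 4 at 2.1 °C → α = 1×10⁻⁴ K⁻¹
Layer 1: 2.5×10⁻⁴ × 56 × 1.5 = 0.02100 m
Layer 2: 740 × 1.9×10⁻⁴ × 1.1 = 0.15466 m
0.81 × 320 × 1.5×10⁻⁴ = 0.03888 m
Layer 4: 0.39 × 970 × 1×10⁻⁴ = 0.03783 m
Δh = 0.02100 + 0.15466 + 0.03888 + 0.03783 = 0.25237 m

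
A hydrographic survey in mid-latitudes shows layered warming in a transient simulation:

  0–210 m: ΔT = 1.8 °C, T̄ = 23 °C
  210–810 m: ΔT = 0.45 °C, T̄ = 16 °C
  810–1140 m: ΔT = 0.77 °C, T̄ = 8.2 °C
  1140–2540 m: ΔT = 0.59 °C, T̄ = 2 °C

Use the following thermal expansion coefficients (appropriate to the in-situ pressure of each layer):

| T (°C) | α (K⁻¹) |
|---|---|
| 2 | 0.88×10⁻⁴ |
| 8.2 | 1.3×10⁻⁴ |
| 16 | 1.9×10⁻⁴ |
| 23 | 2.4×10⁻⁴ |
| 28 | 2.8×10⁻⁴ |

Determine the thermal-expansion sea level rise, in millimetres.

Layer 1 at 23 °C → α = 2.4×10⁻⁴ K⁻¹
Layer 2 at 16 °C → α = 1.9×10⁻⁴ K⁻¹
Layer 3 at 8.2 °C → α = 1.3×10⁻⁴ K⁻¹
Layer 4 at 2 °C → α = 0.88×10⁻⁴ K⁻¹
0–210 m: 1.8 × 2.4×10⁻⁴ × 210 = 0.09072 m
1.9×10⁻⁴ × 0.45 × 600 = 0.05130 m
Layer 3: 0.77 × 330 × 1.3×10⁻⁴ = 0.033033 m
1400 × 0.59 × 0.88×10⁻⁴ = 0.072688 m
Δh = 0.09072 + 0.05130 + 0.033033 + 0.072688 = 0.247741 m

250 mm of thermosteric rise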